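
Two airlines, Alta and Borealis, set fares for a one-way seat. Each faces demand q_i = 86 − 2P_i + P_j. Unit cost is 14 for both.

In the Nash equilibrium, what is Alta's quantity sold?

48

Alta's profit: π = (P_{Alta} − 14)(86 − 2P_{Alta} + P_{Borealis}).
∂π/∂P_{Alta} = 114 − 4P_{Alta} + P_{Borealis} = 0 ⇒ P_{Alta} = 28.5 + 0.25P_{Borealis}.
By symmetry P_{Borealis} = P_{Alta}; substituting into the reaction function, 0.75P_{Alta} = 28.5 and P_{Alta} = 38.
q_{Alta} = 86 − 2·38 + 38 = 48.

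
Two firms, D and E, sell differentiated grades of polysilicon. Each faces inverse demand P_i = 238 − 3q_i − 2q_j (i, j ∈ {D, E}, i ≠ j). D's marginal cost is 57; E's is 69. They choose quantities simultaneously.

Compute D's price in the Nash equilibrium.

127.125

Firm D's profit: π = q_D(238 − 3q_D − 2q_E) − 57q_D.
∂π/∂q_D = 181 − 6q_D − 2q_E = 0 ⇒ q_D = 181/6 − (1/3)q_E.
Similarly q_E = 169/6 − (1/3)q_D.
Plugging q_E into D's best response: q_D = 181/6 − (1/3)(169/6 − (1/3)q_D) ⇒ (8/9)q_D = 187/9, so q_D = 23.375.
Then q_E = 169/6 − (1/3)·23.375 = 20.375.
P_D = 238 − 3·23.375 − 2·20.375 = 127.125.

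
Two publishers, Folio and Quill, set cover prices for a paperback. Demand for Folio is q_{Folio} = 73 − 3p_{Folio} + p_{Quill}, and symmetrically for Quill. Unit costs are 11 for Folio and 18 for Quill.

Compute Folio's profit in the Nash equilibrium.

349.92

Folio's profit: π = (p_{Folio} − 11)(73 − 3p_{Folio} + p_{Quill}).
∂π/∂p_{Folio} = 106 − 6p_{Folio} + p_{Quill} = 0 ⇒ p_{Folio} = 53/3 + (1/6)p_{Quill}.
Similarly p_{Quill} = 127/6 + (1/6)p_{Folio}.
Substituting the second reaction function into the first: p_{Folio} = 53/3 + (1/6)(127/6 + (1/6)p_{Folio}), which gives (35/36)p_{Folio} = 763/36 ⇒ p_{Folio} = 21.8.
Then p_{Quill} = 127/6 + (1/6)·21.8 = 24.8.
q_{Folio} = 73 − 3·21.8 + 24.8 = 32.4.
Profit = (21.8 − 11)·32.4 = 349.92.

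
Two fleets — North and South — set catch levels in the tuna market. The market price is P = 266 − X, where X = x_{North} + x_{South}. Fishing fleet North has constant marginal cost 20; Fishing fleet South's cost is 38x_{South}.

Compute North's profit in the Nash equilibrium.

Fishing fleet North's profit: π = x_{North}(266 − (x_{North} + x_{South})) − 20x_{North}.
∂π/∂x_{North} = 246 − 2x_{North} − x_{South} = 0, so x_{North} = 123 − 0.5x_{South}.
By the same steps for South: x_{South} = 114 − 0.5x_{North}.
Substituting the second reaction function into the first: x_{North} = 123 − 0.5(114 − 0.5x_{North}), which gives 0.75x_{North} = 66 ⇒ x_{North} = 88.
Then x_{South} = 114 − 0.5·88 = 70.
Price P = 266 − 158 = 108.
North's profit: (108 − 20)·88 = 7744.

7744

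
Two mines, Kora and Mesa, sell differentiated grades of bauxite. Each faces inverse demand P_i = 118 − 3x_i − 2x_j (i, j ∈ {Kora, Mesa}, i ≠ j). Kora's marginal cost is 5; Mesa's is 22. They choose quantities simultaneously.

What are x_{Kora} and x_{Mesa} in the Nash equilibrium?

Mine Kora's profit: π = x_{Kora}(118 − 3x_{Kora} − 2x_{Mesa}) − 5x_{Kora}.
∂π/∂x_{Kora} = 113 − 6x_{Kora} − 2x_{Mesa} = 0 ⇒ x_{Kora} = 113/6 − (1/3)x_{Mesa}.
Similarly x_{Mesa} = 16 − (1/3)x_{Kora}.
Substituting the second reaction function into the first: x_{Kora} = 113/6 − (1/3)(16 − (1/3)x_{Kora}), which gives (8/9)x_{Kora} = 13.5 ⇒ x_{Kora} = 15.1875.
Then x_{Mesa} = 16 − (1/3)·15.1875 = 10.9375.

15.1875, 10.9375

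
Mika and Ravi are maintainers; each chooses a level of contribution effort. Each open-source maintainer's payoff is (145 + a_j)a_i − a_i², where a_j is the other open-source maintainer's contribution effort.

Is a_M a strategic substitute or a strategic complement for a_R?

Mika's payoff is (145 + a_R)a_M − a_M².
∂π/∂a_M = 145 + a_R − 2a_M = 0, so a_M = 72.5 + 0.5a_R.
The best-response slope da_M/da_R = 0.5 > 0: the reaction function is upward-sloping, so the choices are strategic complements.

strategic complements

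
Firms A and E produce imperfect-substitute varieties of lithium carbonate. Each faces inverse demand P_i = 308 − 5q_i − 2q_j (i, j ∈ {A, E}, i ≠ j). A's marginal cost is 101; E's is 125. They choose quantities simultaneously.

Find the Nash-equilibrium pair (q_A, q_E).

17.75, 14.75

Firm A's profit: π = q_A(308 − 5q_A − 2q_E) − 101q_A.
∂π/∂q_A = 207 − 10q_A − 2q_E = 0 ⇒ q_A = 20.7 − 0.2q_E.
Similarly q_E = 18.3 − 0.2q_A.
Substituting the second reaction function into the first: q_A = 20.7 − 0.2(18.3 − 0.2q_A), which gives 0.96q_A = 17.04 ⇒ q_A = 17.75.
Then q_E = 18.3 − 0.2·17.75 = 14.75.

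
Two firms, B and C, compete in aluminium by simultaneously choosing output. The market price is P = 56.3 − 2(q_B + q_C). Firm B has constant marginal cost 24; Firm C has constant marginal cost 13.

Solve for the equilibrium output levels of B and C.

Firm B's profit: π = q_B(56.3 − 2(q_B + q_C)) − 24q_B.
∂π/∂q_B = 32.3 − 4q_B − 2q_C = 0, so q_B = 8.075 − 0.5q_C.
By the same steps for C: q_C = 10.825 − 0.5q_B.
Solving the two reaction functions simultaneously: (1 − (−0.5)(−0.5))q_B = 8.075 − 0.5·10.825, so 0.75q_B = 2.6625 and q_B = 3.55.
Then q_C = 10.825 − 0.5·3.55 = 9.05.

3.55, 9.05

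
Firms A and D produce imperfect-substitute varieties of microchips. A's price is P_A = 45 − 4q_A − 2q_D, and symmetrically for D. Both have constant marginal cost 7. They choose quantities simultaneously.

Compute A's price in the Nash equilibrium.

22.2

Firm A's profit: π = q_A(45 − 4q_A − 2q_D) − 7q_A.
∂π/∂q_A = 38 − 8q_A − 2q_D = 0 ⇒ q_A = 4.75 − 0.25q_D.
By symmetry q_D = q_A; substituting into the reaction function, 1.25q_A = 4.75 and q_A = 3.8.
P_A = 45 − 4·3.8 − 2·3.8 = 22.2.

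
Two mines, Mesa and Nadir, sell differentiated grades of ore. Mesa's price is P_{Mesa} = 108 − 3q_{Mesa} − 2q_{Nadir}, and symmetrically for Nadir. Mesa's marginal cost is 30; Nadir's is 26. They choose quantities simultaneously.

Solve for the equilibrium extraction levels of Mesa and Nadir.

Mine Mesa's profit: π = q_{Mesa}(108 − 3q_{Mesa} − 2q_{Nadir}) − 30q_{Mesa}.
∂π/∂q_{Mesa} = 78 − 6q_{Mesa} − 2q_{Nadir} = 0 ⇒ q_{Mesa} = 13 − (1/3)q_{Nadir}.
Similarly q_{Nadir} = 41/3 − (1/3)q_{Mesa}.
Substituting the second reaction function into the first: q_{Mesa} = 13 − (1/3)(41/3 − (1/3)q_{Mesa}), which gives (8/9)q_{Mesa} = 76/9 ⇒ q_{Mesa} = 9.5.
Then q_{Nadir} = 41/3 − (1/3)·9.5 = 10.5.

9.5, 10.5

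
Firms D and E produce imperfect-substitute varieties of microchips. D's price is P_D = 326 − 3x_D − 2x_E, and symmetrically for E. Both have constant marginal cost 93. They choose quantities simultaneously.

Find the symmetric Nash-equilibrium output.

29.125

Firm D's profit: π = x_D(326 − 3x_D − 2x_E) − 93x_D.
∂π/∂x_D = 233 − 6x_D − 2x_E = 0 ⇒ x_D = 233/6 − (1/3)x_E.
By symmetry x_E = x_D; substituting into the reaction function, (4/3)x_D = 233/6 and x_D = 29.125.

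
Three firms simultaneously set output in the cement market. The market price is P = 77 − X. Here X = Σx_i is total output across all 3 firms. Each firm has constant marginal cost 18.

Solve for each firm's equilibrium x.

14.75

A representative firm's profit is π_i = x_i(77 − X) − 18x_i, with X = x_i + Σ_{j≠i} x_j.
First-order condition: 59 − 2x_i − Σ_{j≠i} x_j = 0.
In a symmetric equilibrium every firm chooses the same x, so Σ_{j≠i} x_j = 2x. The condition becomes 59 − 4x = 0, giving x = 59/4 = 14.75.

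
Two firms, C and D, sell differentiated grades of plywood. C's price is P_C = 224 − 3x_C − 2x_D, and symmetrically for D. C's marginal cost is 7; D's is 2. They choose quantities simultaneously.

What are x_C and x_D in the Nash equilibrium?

Firm C's profit: π = x_C(224 − 3x_C − 2x_D) − 7x_C.
∂π/∂x_C = 217 − 6x_C − 2x_D = 0 ⇒ x_C = 217/6 − (1/3)x_D.
Similarly x_D = 37 − (1/3)x_C.
Substituting the second reaction function into the first: x_C = 217/6 − (1/3)(37 − (1/3)x_C), which gives (8/9)x_C = 143/6 ⇒ x_C = 26.8125.
Then x_D = 37 − (1/3)·26.8125 = 28.0625.

26.8125, 28.0625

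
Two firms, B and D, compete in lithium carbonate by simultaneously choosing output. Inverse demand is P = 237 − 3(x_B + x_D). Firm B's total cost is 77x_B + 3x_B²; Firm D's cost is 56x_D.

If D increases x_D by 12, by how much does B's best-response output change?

Firm B's profit: π = x_B(237 − 3(x_B + x_D)) − 77x_B − 3x_B².
∂π/∂x_B = 160 − 12x_B − 3x_D = 0, so x_B = 40/3 − 0.25x_D.
The reaction-function slope is −0.25, so a 12-unit rise in x_D moves x_B by −0.25 × 12 = −3. B's best response falls — the actions are strategic substitutes.

-3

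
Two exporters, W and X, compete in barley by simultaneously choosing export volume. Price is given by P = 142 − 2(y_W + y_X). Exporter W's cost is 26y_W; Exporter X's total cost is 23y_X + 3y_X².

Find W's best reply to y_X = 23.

17.5

Exporter W's profit: π = y_W(142 − 2(y_W + y_X)) − 26y_W.
∂π/∂y_W = 116 − 4y_W − 2y_X = 0, so y_W = 29 − 0.5y_X.
At y_X = 23: y_W = 29 − 0.5·23 = 17.5.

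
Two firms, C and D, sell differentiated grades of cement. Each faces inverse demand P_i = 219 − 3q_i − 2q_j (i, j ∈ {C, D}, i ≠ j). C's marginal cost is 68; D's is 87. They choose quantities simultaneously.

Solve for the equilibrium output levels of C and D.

Firm C's profit: π = q_C(219 − 3q_C − 2q_D) − 68q_C.
∂π/∂q_C = 151 − 6q_C − 2q_D = 0 ⇒ q_C = 151/6 − (1/3)q_D.
Similarly q_D = 22 − (1/3)q_C.
Solving the two reaction functions simultaneously: (1 − (−1/3)(−1/3))q_C = 151/6 − (1/3)·22, so (8/9)q_C = 107/6 and q_C = 20.0625.
Then q_D = 22 − (1/3)·20.0625 = 15.3125.

20.0625, 15.3125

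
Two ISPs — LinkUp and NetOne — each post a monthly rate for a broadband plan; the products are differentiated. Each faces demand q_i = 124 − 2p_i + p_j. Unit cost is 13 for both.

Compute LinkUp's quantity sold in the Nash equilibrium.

74

LinkUp's profit: π = (p_{LinkUp} − 13)(124 − 2p_{LinkUp} + p_{NetOne}).
∂π/∂p_{LinkUp} = 150 − 4p_{LinkUp} + p_{NetOne} = 0 ⇒ p_{LinkUp} = 37.5 + 0.25p_{NetOne}.
By symmetry p_{NetOne} = p_{LinkUp}; substituting into the reaction function, 0.75p_{LinkUp} = 37.5 and p_{LinkUp} = 50.
q_{LinkUp} = 124 − 2·50 + 50 = 74.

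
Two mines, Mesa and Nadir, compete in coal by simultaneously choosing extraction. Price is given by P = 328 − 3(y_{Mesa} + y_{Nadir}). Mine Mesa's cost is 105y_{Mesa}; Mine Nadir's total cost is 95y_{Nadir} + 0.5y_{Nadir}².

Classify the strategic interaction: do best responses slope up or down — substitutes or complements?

Mine Mesa's profit: π = y_{Mesa}(328 − 3(y_{Mesa} + y_{Nadir})) − 105y_{Mesa}.
∂π/∂y_{Mesa} = 223 − 6y_{Mesa} − 3y_{Nadir} = 0, so y_{Mesa} = 223/6 − 0.5y_{Nadir}.
The best-response slope dy_{Mesa}/dy_{Nadir} = −0.5 < 0: the reaction function is downward-sloping, so the choices are strategic substitutes.

strategic substitutes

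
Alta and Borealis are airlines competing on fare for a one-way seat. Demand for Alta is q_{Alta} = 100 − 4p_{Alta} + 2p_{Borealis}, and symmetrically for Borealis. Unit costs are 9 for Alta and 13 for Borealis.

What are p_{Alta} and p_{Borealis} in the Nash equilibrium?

23.2, 24.8

Alta's profit: π = (p_{Alta} − 9)(100 − 4p_{Alta} + 2p_{Borealis}).
∂π/∂p_{Alta} = 136 − 8p_{Alta} + 2p_{Borealis} = 0 ⇒ p_{Alta} = 17 + 0.25p_{Borealis}.
Similarly p_{Borealis} = 19 + 0.25p_{Alta}.
Solving the two reaction functions simultaneously: (1 − (0.25)(0.25))p_{Alta} = 17 + 0.25·19, so 0.9375p_{Alta} = 21.75 and p_{Alta} = 23.2.
Then p_{Borealis} = 19 + 0.25·23.2 = 24.8.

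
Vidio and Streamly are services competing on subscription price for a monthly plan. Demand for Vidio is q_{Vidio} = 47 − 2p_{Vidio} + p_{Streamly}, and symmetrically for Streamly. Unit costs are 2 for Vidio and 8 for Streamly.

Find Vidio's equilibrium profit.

Vidio's profit: π = (p_{Vidio} − 2)(47 − 2p_{Vidio} + p_{Streamly}).
∂π/∂p_{Vidio} = 51 − 4p_{Vidio} + p_{Streamly} = 0 ⇒ p_{Vidio} = 12.75 + 0.25p_{Streamly}.
Similarly p_{Streamly} = 15.75 + 0.25p_{Vidio}.
Plugging p_{Streamly} into Vidio's best response: p_{Vidio} = 12.75 + 0.25(15.75 + 0.25p_{Vidio}) ⇒ 0.9375p_{Vidio} = 16.6875, so p_{Vidio} = 17.8.
Then p_{Streamly} = 15.75 + 0.25·17.8 = 20.2.
q_{Vidio} = 47 − 2·17.8 + 20.2 = 31.6.
Profit = (17.8 − 2)·31.6 = 499.28.

499.28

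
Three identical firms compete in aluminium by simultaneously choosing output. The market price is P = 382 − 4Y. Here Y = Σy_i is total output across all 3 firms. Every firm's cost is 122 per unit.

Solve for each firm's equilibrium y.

16.25

A representative firm's profit is π_i = y_i(382 − 4Y) − 122y_i, with Y = y_i + Σ_{j≠i} y_j.
First-order condition: 260 − 8y_i − 4Σ_{j≠i} y_j = 0.
Imposing symmetry (y_j = y for all j) turns Σ_{j≠i} y_j into 2y, so 260 = 16y and y = 16.25.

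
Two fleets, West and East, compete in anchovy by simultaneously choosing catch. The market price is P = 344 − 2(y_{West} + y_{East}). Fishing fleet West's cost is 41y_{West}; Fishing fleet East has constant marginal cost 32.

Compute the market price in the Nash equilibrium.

139

Fishing fleet West's profit: π = y_{West}(344 − 2(y_{West} + y_{East})) − 41y_{West}.
∂π/∂y_{West} = 303 − 4y_{West} − 2y_{East} = 0, so y_{West} = 75.75 − 0.5y_{East}.
By the same steps for East: y_{East} = 78 − 0.5y_{West}.
Substituting the second reaction function into the first: y_{West} = 75.75 − 0.5(78 − 0.5y_{West}), which gives 0.75y_{West} = 36.75 ⇒ y_{West} = 49.
Then y_{East} = 78 − 0.5·49 = 53.5.
Equilibrium price: P = 344 − 2·102.5 = 139.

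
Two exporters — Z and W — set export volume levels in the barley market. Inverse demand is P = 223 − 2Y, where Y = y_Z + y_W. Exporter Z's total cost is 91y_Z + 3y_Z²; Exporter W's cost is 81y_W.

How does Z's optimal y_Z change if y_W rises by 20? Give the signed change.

-4

Exporter Z's profit: π = y_Z(223 − 2(y_Z + y_W)) − 91y_Z − 3y_Z².
∂π/∂y_Z = 132 − 10y_Z − 2y_W = 0, so y_Z = 13.2 − 0.2y_W.
The reaction-function slope is −0.2, so a 20-unit rise in y_W moves y_Z by −0.2 × 20 = −4. Z's best response falls — the actions are strategic substitutes.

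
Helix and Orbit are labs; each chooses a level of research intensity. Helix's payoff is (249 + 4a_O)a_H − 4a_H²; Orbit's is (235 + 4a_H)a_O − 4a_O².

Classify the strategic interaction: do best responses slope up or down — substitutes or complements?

Expanding Helix's payoff: 249a_H + 4a_Oa_H − 4a_H².
∂π/∂a_H = 249 + 4a_O − 8a_H = 0, so a_H = 31.125 + 0.5a_O.
The best-response slope da_H/da_O = 0.5 > 0: the reaction function is upward-sloping, so the choices are strategic complements.

strategic complements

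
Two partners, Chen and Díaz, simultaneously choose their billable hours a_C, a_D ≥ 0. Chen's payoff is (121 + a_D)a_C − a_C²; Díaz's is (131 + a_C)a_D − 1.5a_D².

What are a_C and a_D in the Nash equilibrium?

98.8, 76.6

Expanding Chen's payoff: 121a_C + a_Da_C − a_C².
∂π/∂a_C = 121 + a_D − 2a_C = 0, so a_C = 60.5 + 0.5a_D.
Likewise for Díaz: a_D = 131/3 + (1/3)a_C.
Substituting the second reaction function into the first: a_C = 60.5 + 0.5(131/3 + (1/3)a_C), which gives (5/6)a_C = 247/3 ⇒ a_C = 98.8.
Then a_D = 131/3 + (1/3)·98.8 = 76.6.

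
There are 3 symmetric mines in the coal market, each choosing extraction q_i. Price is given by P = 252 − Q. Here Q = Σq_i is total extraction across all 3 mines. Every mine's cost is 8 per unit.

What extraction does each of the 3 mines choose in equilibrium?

A representative mine's profit is π_i = q_i(252 − Q) − 8q_i, with Q = q_i + Σ_{j≠i} q_j.
First-order condition: 244 − 2q_i − Σ_{j≠i} q_j = 0.
With identical mines, set every q_j = q: then 244 − 2q − 2q = 0, i.e. q = 244/4 = 61.

61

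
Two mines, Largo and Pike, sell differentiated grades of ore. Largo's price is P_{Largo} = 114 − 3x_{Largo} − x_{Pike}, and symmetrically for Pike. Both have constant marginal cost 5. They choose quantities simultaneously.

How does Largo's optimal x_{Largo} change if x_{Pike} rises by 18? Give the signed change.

-3

Mine Largo's profit: π = x_{Largo}(114 − 3x_{Largo} − x_{Pike}) − 5x_{Largo}.
∂π/∂x_{Largo} = 109 − 6x_{Largo} − x_{Pike} = 0 ⇒ x_{Largo} = 109/6 − (1/6)x_{Pike}.
The reaction-function slope is −1/6, so an 18-unit rise in x_{Pike} moves x_{Largo} by −1/6 × 18 = −3. Largo's best response falls — the actions are strategic substitutes.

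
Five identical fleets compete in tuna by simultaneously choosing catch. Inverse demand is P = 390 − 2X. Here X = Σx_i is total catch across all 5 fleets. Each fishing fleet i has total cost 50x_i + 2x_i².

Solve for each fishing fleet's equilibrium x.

A representative fishing fleet's profit is π_i = x_i(390 − 2X) − 50x_i − 2x_i², with X = x_i + Σ_{j≠i} x_j.
First-order condition: 340 − 8x_i − 2Σ_{j≠i} x_j = 0.
With identical fishing fleets, set every x_j = x: then 340 − 8x − 8x = 0, i.e. x = 340/16 = 21.25.

21.25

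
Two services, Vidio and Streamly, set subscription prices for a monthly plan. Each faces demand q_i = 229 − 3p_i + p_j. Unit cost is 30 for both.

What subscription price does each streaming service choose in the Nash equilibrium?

63.8

Vidio's profit: π = (p_{Vidio} − 30)(229 − 3p_{Vidio} + p_{Streamly}).
∂π/∂p_{Vidio} = 319 − 6p_{Vidio} + p_{Streamly} = 0 ⇒ p_{Vidio} = 319/6 + (1/6)p_{Streamly}.
The game is symmetric, so in equilibrium p_{Streamly} = p_{Vidio}: the reaction function gives (5/6)p_{Vidio} = 319/6, hence p_{Vidio} = 63.8.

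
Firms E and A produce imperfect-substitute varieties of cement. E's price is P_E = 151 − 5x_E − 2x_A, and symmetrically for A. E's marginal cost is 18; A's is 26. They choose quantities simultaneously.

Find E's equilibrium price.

74.25

Firm E's profit: π = x_E(151 − 5x_E − 2x_A) − 18x_E.
∂π/∂x_E = 133 − 10x_E − 2x_A = 0 ⇒ x_E = 13.3 − 0.2x_A.
Similarly x_A = 12.5 − 0.2x_E.
Plugging x_A into E's best response: x_E = 13.3 − 0.2(12.5 − 0.2x_E) ⇒ 0.96x_E = 10.8, so x_E = 11.25.
Then x_A = 12.5 − 0.2·11.25 = 10.25.
P_E = 151 − 5·11.25 − 2·10.25 = 74.25.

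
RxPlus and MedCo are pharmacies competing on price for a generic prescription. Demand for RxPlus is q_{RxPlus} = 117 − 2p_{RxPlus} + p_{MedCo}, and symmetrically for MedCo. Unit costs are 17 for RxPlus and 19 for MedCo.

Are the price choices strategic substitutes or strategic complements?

RxPlus's profit: π = (p_{RxPlus} − 17)(117 − 2p_{RxPlus} + p_{MedCo}).
∂π/∂p_{RxPlus} = 151 − 4p_{RxPlus} + p_{MedCo} = 0 ⇒ p_{RxPlus} = 37.75 + 0.25p_{MedCo}.
The best-response slope dp_{RxPlus}/dp_{MedCo} = 0.25 > 0: the reaction function is upward-sloping, so the choices are strategic complements.

strategic complements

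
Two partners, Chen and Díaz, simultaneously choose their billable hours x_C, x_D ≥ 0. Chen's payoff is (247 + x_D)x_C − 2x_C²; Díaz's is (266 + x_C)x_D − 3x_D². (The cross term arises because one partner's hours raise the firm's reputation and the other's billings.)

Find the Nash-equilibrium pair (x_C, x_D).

76, 57

Expanding Chen's payoff: 247x_C + x_Dx_C − 2x_C².
∂π/∂x_C = 247 + x_D − 4x_C = 0, so x_C = 61.75 + 0.25x_D.
Likewise for Díaz: x_D = 133/3 + (1/6)x_C.
Solving the two reaction functions simultaneously: (1 − (0.25)(1/6))x_C = 61.75 + 0.25·(133/3), so (23/24)x_C = 437/6 and x_C = 76.
Then x_D = 133/3 + (1/6)·76 = 57.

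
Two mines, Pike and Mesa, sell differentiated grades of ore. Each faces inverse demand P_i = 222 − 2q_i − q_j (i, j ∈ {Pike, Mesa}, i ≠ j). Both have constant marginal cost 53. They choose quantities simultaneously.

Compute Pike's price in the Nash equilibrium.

120.6

Mine Pike's profit: π = q_{Pike}(222 − 2q_{Pike} − q_{Mesa}) − 53q_{Pike}.
∂π/∂q_{Pike} = 169 − 4q_{Pike} − q_{Mesa} = 0 ⇒ q_{Pike} = 42.25 − 0.25q_{Mesa}.
Setting q_{Pike} = q_{Mesa} in the reaction function: q_{Pike} = 42.25 − 0.25q_{Pike}, so q_{Pike} = 42.25 / 1.25 = 33.8.
P_{Pike} = 222 − 2·33.8 − 33.8 = 120.6.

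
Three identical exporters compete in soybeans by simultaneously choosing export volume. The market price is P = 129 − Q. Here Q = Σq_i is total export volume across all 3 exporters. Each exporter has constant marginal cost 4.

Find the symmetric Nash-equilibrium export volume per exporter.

A representative exporter's profit is π_i = q_i(129 − Q) − 4q_i, with Q = q_i + Σ_{j≠i} q_j.
First-order condition: 125 − 2q_i − Σ_{j≠i} q_j = 0.
In a symmetric equilibrium every exporter chooses the same q, so Σ_{j≠i} q_j = 2q. The condition becomes 125 − 4q = 0, giving q = 125/4 = 31.25.

31.25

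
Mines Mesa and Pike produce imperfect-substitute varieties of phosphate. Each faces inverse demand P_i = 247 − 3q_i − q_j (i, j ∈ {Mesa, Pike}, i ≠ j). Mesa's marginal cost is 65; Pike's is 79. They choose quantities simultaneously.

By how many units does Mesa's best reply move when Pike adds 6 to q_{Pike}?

-1

Mine Mesa's profit: π = q_{Mesa}(247 − 3q_{Mesa} − q_{Pike}) − 65q_{Mesa}.
∂π/∂q_{Mesa} = 182 − 6q_{Mesa} − q_{Pike} = 0 ⇒ q_{Mesa} = 91/3 − (1/6)q_{Pike}.
The reaction-function slope is −1/6, so a 6-unit rise in q_{Pike} moves q_{Mesa} by −1/6 × 6 = −1. Mesa's best response falls — the actions are strategic substitutes.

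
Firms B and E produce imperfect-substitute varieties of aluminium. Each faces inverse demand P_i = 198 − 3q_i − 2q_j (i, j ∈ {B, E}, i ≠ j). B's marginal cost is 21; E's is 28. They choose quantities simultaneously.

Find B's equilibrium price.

88.6875

Firm B's profit: π = q_B(198 − 3q_B − 2q_E) − 21q_B.
∂π/∂q_B = 177 − 6q_B − 2q_E = 0 ⇒ q_B = 29.5 − (1/3)q_E.
Similarly q_E = 85/3 − (1/3)q_B.
Substituting the second reaction function into the first: q_B = 29.5 − (1/3)(85/3 − (1/3)q_B), which gives (8/9)q_B = 361/18 ⇒ q_B = 22.5625.
Then q_E = 85/3 − (1/3)·22.5625 = 20.8125.
P_B = 198 − 3·22.5625 − 2·20.8125 = 88.6875.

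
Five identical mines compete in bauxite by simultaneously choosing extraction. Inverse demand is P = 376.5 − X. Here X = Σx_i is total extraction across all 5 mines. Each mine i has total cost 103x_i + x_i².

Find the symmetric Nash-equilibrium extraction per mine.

34.1875

A representative mine's profit is π_i = x_i(376.5 − X) − 103x_i − x_i², with X = x_i + Σ_{j≠i} x_j.
First-order condition: 273.5 − 4x_i − Σ_{j≠i} x_j = 0.
In a symmetric equilibrium every mine chooses the same x, so Σ_{j≠i} x_j = 4x. The condition becomes 273.5 − 8x = 0, giving x = 273.5/8 = 34.1875.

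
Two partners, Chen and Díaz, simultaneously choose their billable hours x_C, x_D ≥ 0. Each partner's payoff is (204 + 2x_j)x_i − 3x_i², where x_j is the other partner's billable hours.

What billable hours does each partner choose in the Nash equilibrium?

Chen's payoff is (204 + 2x_D)x_C − 3x_C².
∂π/∂x_C = 204 + 2x_D − 6x_C = 0, so x_C = 34 + (1/3)x_D.
Setting x_C = x_D in the reaction function: x_C = 34 + (1/3)x_C, so x_C = 34 / (2/3) = 51.

51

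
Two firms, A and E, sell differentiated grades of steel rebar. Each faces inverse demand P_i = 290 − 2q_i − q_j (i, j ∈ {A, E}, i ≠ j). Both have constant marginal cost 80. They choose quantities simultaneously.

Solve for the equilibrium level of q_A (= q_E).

Firm A's profit: π = q_A(290 − 2q_A − q_E) − 80q_A.
∂π/∂q_A = 210 − 4q_A − q_E = 0 ⇒ q_A = 52.5 − 0.25q_E.
Setting q_A = q_E in the reaction function: q_A = 52.5 − 0.25q_A, so q_A = 52.5 / 1.25 = 42.

42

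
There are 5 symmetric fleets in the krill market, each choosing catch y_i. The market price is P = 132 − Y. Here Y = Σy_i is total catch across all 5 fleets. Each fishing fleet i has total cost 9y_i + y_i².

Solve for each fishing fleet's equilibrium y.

15.375

A representative fishing fleet's profit is π_i = y_i(132 − Y) − 9y_i − y_i², with Y = y_i + Σ_{j≠i} y_j.
First-order condition: 123 − 4y_i − Σ_{j≠i} y_j = 0.
With identical fishing fleets, set every y_j = y: then 123 − 4y − 4y = 0, i.e. y = 123/8 = 15.375.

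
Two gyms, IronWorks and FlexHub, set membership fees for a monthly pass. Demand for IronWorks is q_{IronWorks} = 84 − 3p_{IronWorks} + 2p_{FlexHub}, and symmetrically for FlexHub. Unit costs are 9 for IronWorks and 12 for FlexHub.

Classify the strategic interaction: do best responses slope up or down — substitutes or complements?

IronWorks's profit: π = (p_{IronWorks} − 9)(84 − 3p_{IronWorks} + 2p_{FlexHub}).
∂π/∂p_{IronWorks} = 111 − 6p_{IronWorks} + 2p_{FlexHub} = 0 ⇒ p_{IronWorks} = 18.5 + (1/3)p_{FlexHub}.
The best-response slope dp_{IronWorks}/dp_{FlexHub} = 1/3 > 0: the reaction function is upward-sloping, so the choices are strategic complements.

strategic complements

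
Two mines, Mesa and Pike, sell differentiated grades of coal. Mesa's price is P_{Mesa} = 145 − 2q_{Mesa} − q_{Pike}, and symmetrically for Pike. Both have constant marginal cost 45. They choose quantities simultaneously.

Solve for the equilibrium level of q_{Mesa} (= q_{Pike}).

Mine Mesa's profit: π = q_{Mesa}(145 − 2q_{Mesa} − q_{Pike}) − 45q_{Mesa}.
∂π/∂q_{Mesa} = 100 − 4q_{Mesa} − q_{Pike} = 0 ⇒ q_{Mesa} = 25 − 0.25q_{Pike}.
The game is symmetric, so in equilibrium q_{Pike} = q_{Mesa}: the reaction function gives 1.25q_{Mesa} = 25, hence q_{Mesa} = 20.

20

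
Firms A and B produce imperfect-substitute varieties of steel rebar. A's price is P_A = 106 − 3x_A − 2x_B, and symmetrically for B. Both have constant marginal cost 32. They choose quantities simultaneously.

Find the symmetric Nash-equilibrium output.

9.25

Firm A's profit: π = x_A(106 − 3x_A − 2x_B) − 32x_A.
∂π/∂x_A = 74 − 6x_A − 2x_B = 0 ⇒ x_A = 37/3 − (1/3)x_B.
By symmetry x_B = x_A; substituting into the reaction function, (4/3)x_A = 37/3 and x_A = 9.25.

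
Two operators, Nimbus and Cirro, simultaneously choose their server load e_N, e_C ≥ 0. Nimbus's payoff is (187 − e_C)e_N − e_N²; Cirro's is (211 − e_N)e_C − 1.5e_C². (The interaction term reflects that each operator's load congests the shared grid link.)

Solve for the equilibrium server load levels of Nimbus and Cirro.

Expanding Nimbus's payoff: 187e_N − e_Ce_N − e_N².
∂π/∂e_N = 187 − e_C − 2e_N = 0, so e_N = 93.5 − 0.5e_C.
Likewise for Cirro: e_C = 211/3 − (1/3)e_N.
Solving the two reaction functions simultaneously: (1 − (−0.5)(−1/3))e_N = 93.5 − 0.5·(211/3), so (5/6)e_N = 175/3 and e_N = 70.
Then e_C = 211/3 − (1/3)·70 = 47.

70, 47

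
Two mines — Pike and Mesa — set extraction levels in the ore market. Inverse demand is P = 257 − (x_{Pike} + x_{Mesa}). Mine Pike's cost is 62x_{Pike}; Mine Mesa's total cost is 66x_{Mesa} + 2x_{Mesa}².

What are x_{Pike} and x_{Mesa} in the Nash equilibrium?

Mine Pike's profit: π = x_{Pike}(257 − (x_{Pike} + x_{Mesa})) − 62x_{Pike}.
∂π/∂x_{Pike} = 195 − 2x_{Pike} − x_{Mesa} = 0, so x_{Pike} = 97.5 − 0.5x_{Mesa}.
For Mesa: ∂π/∂x_{Mesa} = 191 − 6x_{Mesa} − x_{Pike} = 0 ⇒ x_{Mesa} = 191/6 − (1/6)x_{Pike}.
Solving the two reaction functions simultaneously: (1 − (−0.5)(−1/6))x_{Pike} = 97.5 − 0.5·(191/6), so (11/12)x_{Pike} = 979/12 and x_{Pike} = 89.
Then x_{Mesa} = 191/6 − (1/6)·89 = 17.

89, 17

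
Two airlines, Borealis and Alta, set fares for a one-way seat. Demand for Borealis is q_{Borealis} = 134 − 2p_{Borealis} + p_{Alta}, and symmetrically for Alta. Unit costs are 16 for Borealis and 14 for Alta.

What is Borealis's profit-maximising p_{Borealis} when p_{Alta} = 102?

Borealis's profit: π = (p_{Borealis} − 16)(134 − 2p_{Borealis} + p_{Alta}).
∂π/∂p_{Borealis} = 166 − 4p_{Borealis} + p_{Alta} = 0 ⇒ p_{Borealis} = 41.5 + 0.25p_{Alta}.
At p_{Alta} = 102: p_{Borealis} = 41.5 + 0.25·102 = 67.

67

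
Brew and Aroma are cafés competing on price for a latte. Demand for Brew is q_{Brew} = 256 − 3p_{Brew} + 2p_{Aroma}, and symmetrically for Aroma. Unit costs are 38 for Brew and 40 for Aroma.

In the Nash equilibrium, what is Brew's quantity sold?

Brew's profit: π = (p_{Brew} − 38)(256 − 3p_{Brew} + 2p_{Aroma}).
∂π/∂p_{Brew} = 370 − 6p_{Brew} + 2p_{Aroma} = 0 ⇒ p_{Brew} = 185/3 + (1/3)p_{Aroma}.
Similarly p_{Aroma} = 188/3 + (1/3)p_{Brew}.
Solving the two reaction functions simultaneously: (1 − (1/3)(1/3))p_{Brew} = 185/3 + (1/3)·(188/3), so (8/9)p_{Brew} = 743/9 and p_{Brew} = 92.875.
Then p_{Aroma} = 188/3 + (1/3)·92.875 = 93.625.
q_{Brew} = 256 − 3·92.875 + 2·93.625 = 164.625.

164.625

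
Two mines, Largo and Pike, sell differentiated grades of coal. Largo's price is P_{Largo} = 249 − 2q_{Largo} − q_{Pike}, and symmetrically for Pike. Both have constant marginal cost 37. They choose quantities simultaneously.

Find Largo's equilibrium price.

Mine Largo's profit: π = q_{Largo}(249 − 2q_{Largo} − q_{Pike}) − 37q_{Largo}.
∂π/∂q_{Largo} = 212 − 4q_{Largo} − q_{Pike} = 0 ⇒ q_{Largo} = 53 − 0.25q_{Pike}.
The game is symmetric, so in equilibrium q_{Pike} = q_{Largo}: the reaction function gives 1.25q_{Largo} = 53, hence q_{Largo} = 42.4.
P_{Largo} = 249 − 2·42.4 − 42.4 = 121.8.

121.8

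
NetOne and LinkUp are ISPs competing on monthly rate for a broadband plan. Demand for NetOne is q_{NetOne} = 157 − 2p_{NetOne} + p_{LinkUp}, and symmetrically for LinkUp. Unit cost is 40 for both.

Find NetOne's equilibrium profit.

NetOne's profit: π = (p_{NetOne} − 40)(157 − 2p_{NetOne} + p_{LinkUp}).
∂π/∂p_{NetOne} = 237 − 4p_{NetOne} + p_{LinkUp} = 0 ⇒ p_{NetOne} = 59.25 + 0.25p_{LinkUp}.
By symmetry p_{LinkUp} = p_{NetOne}; substituting into the reaction function, 0.75p_{NetOne} = 59.25 and p_{NetOne} = 79.
q_{NetOne} = 157 − 2·79 + 79 = 78.
Profit = (79 − 40)·78 = 3042.

3042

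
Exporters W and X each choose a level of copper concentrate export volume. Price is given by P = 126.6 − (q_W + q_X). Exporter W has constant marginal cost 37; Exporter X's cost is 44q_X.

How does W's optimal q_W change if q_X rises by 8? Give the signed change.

-4

Exporter W's profit: π = q_W(126.6 − (q_W + q_X)) − 37q_W.
∂π/∂q_W = 89.6 − 2q_W − q_X = 0, so q_W = 44.8 − 0.5q_X.
The reaction-function slope is −0.5, so an 8-unit rise in q_X moves q_W by −0.5 × 8 = −4. W's best response falls — the actions are strategic substitutes.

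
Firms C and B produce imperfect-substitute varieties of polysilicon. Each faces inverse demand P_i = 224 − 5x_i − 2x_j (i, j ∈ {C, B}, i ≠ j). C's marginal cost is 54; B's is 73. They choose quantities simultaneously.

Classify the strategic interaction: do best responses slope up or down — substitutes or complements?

Firm C's profit: π = x_C(224 − 5x_C − 2x_B) − 54x_C.
∂π/∂x_C = 170 − 10x_C − 2x_B = 0 ⇒ x_C = 17 − 0.2x_B.
The best-response slope dx_C/dx_B = −0.2 < 0: the reaction function is downward-sloping, so the choices are strategic substitutes.

strategic substitutes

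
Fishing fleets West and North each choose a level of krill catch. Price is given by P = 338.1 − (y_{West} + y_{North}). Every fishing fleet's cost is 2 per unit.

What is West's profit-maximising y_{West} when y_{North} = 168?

84.05

Fishing fleet West's profit: π = y_{West}(338.1 − (y_{West} + y_{North})) − 2y_{West}.
∂π/∂y_{West} = 336.1 − 2y_{West} − y_{North} = 0, so y_{West} = 168.05 − 0.5y_{North}.
At y_{North} = 168: y_{West} = 168.05 − 0.5·168 = 84.05.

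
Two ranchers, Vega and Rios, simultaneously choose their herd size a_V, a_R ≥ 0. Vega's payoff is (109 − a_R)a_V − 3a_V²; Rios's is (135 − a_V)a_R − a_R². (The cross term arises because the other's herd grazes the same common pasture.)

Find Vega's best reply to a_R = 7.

Expanding Vega's payoff: 109a_V − a_Ra_V − 3a_V².
∂π/∂a_V = 109 − a_R − 6a_V = 0, so a_V = 109/6 − (1/6)a_R.
At a_R = 7: a_V = 109/6 − (1/6)·7 = 17.

17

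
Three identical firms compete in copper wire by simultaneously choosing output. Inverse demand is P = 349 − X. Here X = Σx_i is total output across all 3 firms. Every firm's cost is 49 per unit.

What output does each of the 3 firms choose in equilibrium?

A representative firm's profit is π_i = x_i(349 − X) − 49x_i, with X = x_i + Σ_{j≠i} x_j.
First-order condition: 300 − 2x_i − Σ_{j≠i} x_j = 0.
Imposing symmetry (x_j = x for all j) turns Σ_{j≠i} x_j into 2x, so 300 = 4x and x = 75.

75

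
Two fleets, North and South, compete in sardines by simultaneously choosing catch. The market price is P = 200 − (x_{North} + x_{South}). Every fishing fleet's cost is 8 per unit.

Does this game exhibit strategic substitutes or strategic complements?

strategic substitutes

Fishing fleet North's profit: π = x_{North}(200 − (x_{North} + x_{South})) − 8x_{North}.
∂π/∂x_{North} = 192 − 2x_{North} − x_{South} = 0, so x_{North} = 96 − 0.5x_{South}.
The best-response slope dx_{North}/dx_{South} = −0.5 < 0: the reaction function is downward-sloping, so the choices are strategic substitutes.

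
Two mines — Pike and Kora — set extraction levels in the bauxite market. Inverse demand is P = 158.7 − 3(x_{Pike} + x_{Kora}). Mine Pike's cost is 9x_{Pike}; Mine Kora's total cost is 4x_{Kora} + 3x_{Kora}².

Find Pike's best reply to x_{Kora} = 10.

19.95

Mine Pike's profit: π = x_{Pike}(158.7 − 3(x_{Pike} + x_{Kora})) − 9x_{Pike}.
∂π/∂x_{Pike} = 149.7 − 6x_{Pike} − 3x_{Kora} = 0, so x_{Pike} = 24.95 − 0.5x_{Kora}.
At x_{Kora} = 10: x_{Pike} = 24.95 − 0.5·10 = 19.95.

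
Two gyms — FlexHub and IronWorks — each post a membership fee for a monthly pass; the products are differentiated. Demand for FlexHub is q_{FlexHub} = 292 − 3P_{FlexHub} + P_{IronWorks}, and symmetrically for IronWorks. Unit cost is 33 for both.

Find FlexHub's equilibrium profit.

FlexHub's profit: π = (P_{FlexHub} − 33)(292 − 3P_{FlexHub} + P_{IronWorks}).
∂π/∂P_{FlexHub} = 391 − 6P_{FlexHub} + P_{IronWorks} = 0 ⇒ P_{FlexHub} = 391/6 + (1/6)P_{IronWorks}.
Setting P_{FlexHub} = P_{IronWorks} in the reaction function: P_{FlexHub} = 391/6 + (1/6)P_{FlexHub}, so P_{FlexHub} = (391/6) / (5/6) = 78.2.
q_{FlexHub} = 292 − 3·78.2 + 78.2 = 135.6.
Profit = (78.2 − 33)·135.6 = 6129.12.

6129.12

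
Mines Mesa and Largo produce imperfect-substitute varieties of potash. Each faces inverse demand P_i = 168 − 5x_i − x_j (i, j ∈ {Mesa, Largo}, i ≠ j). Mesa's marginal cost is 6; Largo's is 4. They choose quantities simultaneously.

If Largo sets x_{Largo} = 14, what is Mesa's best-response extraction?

14.8

Mine Mesa's profit: π = x_{Mesa}(168 − 5x_{Mesa} − x_{Largo}) − 6x_{Mesa}.
∂π/∂x_{Mesa} = 162 − 10x_{Mesa} − x_{Largo} = 0 ⇒ x_{Mesa} = 16.2 − 0.1x_{Largo}.
At x_{Largo} = 14: x_{Mesa} = 16.2 − 0.1·14 = 14.8.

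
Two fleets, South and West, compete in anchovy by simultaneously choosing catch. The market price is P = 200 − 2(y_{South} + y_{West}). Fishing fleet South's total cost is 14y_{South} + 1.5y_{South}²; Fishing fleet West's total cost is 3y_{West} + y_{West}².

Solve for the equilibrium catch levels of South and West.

19, 26.5

Fishing fleet South's profit: π = y_{South}(200 − 2(y_{South} + y_{West})) − 14y_{South} − 1.5y_{South}².
∂π/∂y_{South} = 186 − 7y_{South} − 2y_{West} = 0, so y_{South} = 186/7 − (2/7)y_{West}.
For West: ∂π/∂y_{West} = 197 − 6y_{West} − 2y_{South} = 0 ⇒ y_{West} = 197/6 − (1/3)y_{South}.
Substituting the second reaction function into the first: y_{South} = 186/7 − (2/7)(197/6 − (1/3)y_{South}), which gives (19/21)y_{South} = 361/21 ⇒ y_{South} = 19.
Then y_{West} = 197/6 − (1/3)·19 = 26.5.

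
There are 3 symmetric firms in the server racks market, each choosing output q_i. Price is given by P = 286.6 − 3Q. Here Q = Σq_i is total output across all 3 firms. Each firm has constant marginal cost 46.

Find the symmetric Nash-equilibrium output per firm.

20.05

A representative firm's profit is π_i = q_i(286.6 − 3Q) − 46q_i, with Q = q_i + Σ_{j≠i} q_j.
First-order condition: 240.6 − 6q_i − 3Σ_{j≠i} q_j = 0.
Imposing symmetry (q_j = q for all j) turns Σ_{j≠i} q_j into 2q, so 240.6 = 12q and q = 20.05.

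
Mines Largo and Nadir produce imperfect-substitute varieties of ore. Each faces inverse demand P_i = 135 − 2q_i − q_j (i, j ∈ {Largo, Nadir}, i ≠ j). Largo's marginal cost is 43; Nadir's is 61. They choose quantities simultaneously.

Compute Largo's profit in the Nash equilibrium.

768.32

Mine Largo's profit: π = q_{Largo}(135 − 2q_{Largo} − q_{Nadir}) − 43q_{Largo}.
∂π/∂q_{Largo} = 92 − 4q_{Largo} − q_{Nadir} = 0 ⇒ q_{Largo} = 23 − 0.25q_{Nadir}.
Similarly q_{Nadir} = 18.5 − 0.25q_{Largo}.
Plugging q_{Nadir} into Largo's best response: q_{Largo} = 23 − 0.25(18.5 − 0.25q_{Largo}) ⇒ 0.9375q_{Largo} = 18.375, so q_{Largo} = 19.6.
Then q_{Nadir} = 18.5 − 0.25·19.6 = 13.6.
P_{Largo} = 135 − 2·19.6 − 13.6 = 82.2.
Profit = (82.2 − 43)·19.6 = 768.32.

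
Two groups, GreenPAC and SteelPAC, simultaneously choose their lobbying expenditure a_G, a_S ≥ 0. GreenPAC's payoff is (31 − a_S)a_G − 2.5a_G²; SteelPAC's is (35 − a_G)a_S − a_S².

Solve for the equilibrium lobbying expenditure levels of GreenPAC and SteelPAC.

Expanding GreenPAC's payoff: 31a_G − a_Sa_G − 2.5a_G².
∂π/∂a_G = 31 − a_S − 5a_G = 0, so a_G = 6.2 − 0.2a_S.
Likewise for SteelPAC: a_S = 17.5 − 0.5a_G.
Solving the two reaction functions simultaneously: (1 − (−0.2)(−0.5))a_G = 6.2 − 0.2·17.5, so 0.9a_G = 2.7 and a_G = 3.
Then a_S = 17.5 − 0.5·3 = 16.

3, 16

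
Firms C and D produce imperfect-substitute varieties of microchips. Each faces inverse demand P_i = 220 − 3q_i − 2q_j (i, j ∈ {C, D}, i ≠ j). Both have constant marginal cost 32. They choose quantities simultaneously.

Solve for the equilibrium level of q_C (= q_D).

Firm C's profit: π = q_C(220 − 3q_C − 2q_D) − 32q_C.
∂π/∂q_C = 188 − 6q_C − 2q_D = 0 ⇒ q_C = 94/3 − (1/3)q_D.
By symmetry q_D = q_C; substituting into the reaction function, (4/3)q_C = 94/3 and q_C = 23.5.

23.5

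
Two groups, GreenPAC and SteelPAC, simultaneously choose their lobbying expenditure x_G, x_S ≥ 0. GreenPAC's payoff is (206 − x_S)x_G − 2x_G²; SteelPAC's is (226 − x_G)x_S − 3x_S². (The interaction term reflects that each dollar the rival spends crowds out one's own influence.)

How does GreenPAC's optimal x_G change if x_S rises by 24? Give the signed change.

Expanding GreenPAC's payoff: 206x_G − x_Sx_G − 2x_G².
∂π/∂x_G = 206 − x_S − 4x_G = 0, so x_G = 51.5 − 0.25x_S.
The reaction-function slope is −0.25, so a 24-unit rise in x_S moves x_G by −0.25 × 24 = −6. GreenPAC's best response falls — the actions are strategic substitutes.

-6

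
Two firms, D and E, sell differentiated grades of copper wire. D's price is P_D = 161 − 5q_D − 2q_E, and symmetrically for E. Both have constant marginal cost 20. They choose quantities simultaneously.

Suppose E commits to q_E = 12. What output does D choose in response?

11.7

Firm D's profit: π = q_D(161 − 5q_D − 2q_E) − 20q_D.
∂π/∂q_D = 141 − 10q_D − 2q_E = 0 ⇒ q_D = 14.1 − 0.2q_E.
At q_E = 12: q_D = 14.1 − 0.2·12 = 11.7.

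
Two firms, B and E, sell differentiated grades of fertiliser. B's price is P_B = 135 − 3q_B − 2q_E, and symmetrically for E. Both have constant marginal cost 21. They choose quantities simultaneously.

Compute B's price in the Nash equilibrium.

63.75

Firm B's profit: π = q_B(135 − 3q_B − 2q_E) − 21q_B.
∂π/∂q_B = 114 − 6q_B − 2q_E = 0 ⇒ q_B = 19 − (1/3)q_E.
The game is symmetric, so in equilibrium q_E = q_B: the reaction function gives (4/3)q_B = 19, hence q_B = 14.25.
P_B = 135 − 3·14.25 − 2·14.25 = 63.75.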